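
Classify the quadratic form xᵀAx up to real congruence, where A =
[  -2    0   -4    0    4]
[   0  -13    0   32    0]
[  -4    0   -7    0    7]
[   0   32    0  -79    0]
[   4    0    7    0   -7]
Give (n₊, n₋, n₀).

Answer: (1, 3, 1)

Derivation:
step 0: pivot -2 → sign −
step 1: pivot -13 → sign −
step 2: pivot 1 → sign +
step 3: pivot -3/13 → sign −
step 4: row/col 4 already zero → sign 0
signature = (1, 3, 1)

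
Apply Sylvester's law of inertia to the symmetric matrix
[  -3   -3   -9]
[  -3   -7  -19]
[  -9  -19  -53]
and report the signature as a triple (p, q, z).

Answer: (0, 3, 0)

Derivation:
step 0: pivot -3 → sign −
step 1: pivot -4 → sign −
step 2: pivot -1 → sign −
signature = (0, 3, 0)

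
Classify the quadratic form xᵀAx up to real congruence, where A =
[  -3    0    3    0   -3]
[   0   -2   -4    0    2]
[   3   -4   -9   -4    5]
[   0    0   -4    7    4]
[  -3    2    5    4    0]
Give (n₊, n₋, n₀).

Answer: (2, 3, 0)

Derivation:
step 0: pivot -3 → sign −
step 1: pivot -2 → sign −
step 2: pivot 2 → sign +
step 3: pivot -1 → sign −
step 4: pivot 3 → sign +
signature = (2, 3, 0)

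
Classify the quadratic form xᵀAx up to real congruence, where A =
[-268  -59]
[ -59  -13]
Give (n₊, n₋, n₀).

step 0: pivot -268 → sign −
step 1: pivot -3/268 → sign −
signature = (0, 2, 0)

Answer: (0, 2, 0)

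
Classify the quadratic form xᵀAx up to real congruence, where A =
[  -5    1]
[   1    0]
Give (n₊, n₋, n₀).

Answer: (1, 1, 0)

Derivation:
step 0: pivot -5 → sign −
step 1: pivot 1/5 → sign +
signature = (1, 1, 0)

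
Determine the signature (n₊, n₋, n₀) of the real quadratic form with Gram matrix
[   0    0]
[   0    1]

Answer: (1, 0, 1)

Derivation:
step 0: pivot 1 → sign +
step 1: row/col 1 already zero → sign 0
signature = (1, 0, 1)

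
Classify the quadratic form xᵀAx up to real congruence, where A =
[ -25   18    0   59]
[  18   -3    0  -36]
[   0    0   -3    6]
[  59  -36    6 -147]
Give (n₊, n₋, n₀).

Answer: (2, 2, 0)

Derivation:
step 0: pivot -25 → sign −
step 1: pivot 249/25 → sign +
step 2: pivot -3 → sign −
step 3: pivot 2/83 → sign +
signature = (2, 2, 0)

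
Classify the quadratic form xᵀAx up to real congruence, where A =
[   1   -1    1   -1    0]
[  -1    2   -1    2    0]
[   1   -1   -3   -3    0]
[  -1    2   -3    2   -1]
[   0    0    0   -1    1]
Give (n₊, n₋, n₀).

Answer: (3, 1, 1)

Derivation:
step 0: pivot 1 → sign +
step 1: pivot 1 → sign +
step 2: pivot -4 → sign −
step 3: pivot 1 → sign +
step 4: row/col 4 already zero → sign 0
signature = (3, 1, 1)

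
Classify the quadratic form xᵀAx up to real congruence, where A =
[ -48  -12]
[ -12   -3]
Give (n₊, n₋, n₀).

step 0: pivot -48 → sign −
step 1: row/col 1 already zero → sign 0
signature = (0, 1, 1)

Answer: (0, 1, 1)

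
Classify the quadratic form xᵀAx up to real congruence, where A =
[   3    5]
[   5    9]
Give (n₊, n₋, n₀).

Answer: (2, 0, 0)

Derivation:
step 0: pivot 3 → sign +
step 1: pivot 2/3 → sign +
signature = (2, 0, 0)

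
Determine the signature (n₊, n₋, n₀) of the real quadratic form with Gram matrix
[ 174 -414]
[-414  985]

step 0: pivot 174 → sign +
step 1: pivot -1/29 → sign −
signature = (1, 1, 0)

Answer: (1, 1, 0)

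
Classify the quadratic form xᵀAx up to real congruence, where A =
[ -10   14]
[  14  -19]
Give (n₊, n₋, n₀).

Answer: (1, 1, 0)

Derivation:
step 0: pivot -10 → sign −
step 1: pivot 3/5 → sign +
signature = (1, 1, 0)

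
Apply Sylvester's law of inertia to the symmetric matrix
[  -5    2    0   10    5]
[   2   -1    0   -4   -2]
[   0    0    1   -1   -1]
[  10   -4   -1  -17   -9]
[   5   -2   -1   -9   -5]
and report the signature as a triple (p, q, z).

step 0: pivot -5 → sign −
step 1: pivot -1/5 → sign −
step 2: pivot 1 → sign +
step 3: pivot 2 → sign +
step 4: pivot -1 → sign −
signature = (2, 3, 0)

Answer: (2, 3, 0)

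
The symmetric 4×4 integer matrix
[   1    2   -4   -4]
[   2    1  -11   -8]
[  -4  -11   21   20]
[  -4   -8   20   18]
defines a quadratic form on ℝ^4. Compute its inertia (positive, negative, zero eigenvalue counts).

step 0: pivot 1 → sign +
step 1: pivot -3 → sign −
step 2: pivot 8 → sign +
step 3: row/col 3 already zero → sign 0
signature = (2, 1, 1)

Answer: (2, 1, 1)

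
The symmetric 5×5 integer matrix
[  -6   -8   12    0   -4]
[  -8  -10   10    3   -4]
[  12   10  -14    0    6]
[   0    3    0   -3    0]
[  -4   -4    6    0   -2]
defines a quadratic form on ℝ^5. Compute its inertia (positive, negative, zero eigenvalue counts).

step 0: pivot -6 → sign −
step 1: pivot 2/3 → sign +
step 2: pivot -44 → sign −
step 3: pivot 3/44 → sign +
step 4: row/col 4 already zero → sign 0
signature = (2, 2, 1)

Answer: (2, 2, 1)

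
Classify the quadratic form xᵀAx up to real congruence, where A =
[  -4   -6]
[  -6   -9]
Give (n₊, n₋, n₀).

Answer: (0, 1, 1)

Derivation:
step 0: pivot -4 → sign −
step 1: row/col 1 already zero → sign 0
signature = (0, 1, 1)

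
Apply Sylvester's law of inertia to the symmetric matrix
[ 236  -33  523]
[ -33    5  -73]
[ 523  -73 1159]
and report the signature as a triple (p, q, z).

Answer: (2, 1, 0)

Derivation:
step 0: pivot 236 → sign +
step 1: pivot 91/236 → sign +
step 2: pivot -6/91 → sign −
signature = (2, 1, 0)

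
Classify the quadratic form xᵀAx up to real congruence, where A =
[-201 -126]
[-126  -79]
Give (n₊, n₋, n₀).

step 0: pivot -201 → sign −
step 1: pivot -1/67 → sign −
signature = (0, 2, 0)

Answer: (0, 2, 0)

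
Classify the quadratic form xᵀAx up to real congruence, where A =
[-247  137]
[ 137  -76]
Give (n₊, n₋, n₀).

Answer: (0, 2, 0)

Derivation:
step 0: pivot -247 → sign −
step 1: pivot -3/247 → sign −
signature = (0, 2, 0)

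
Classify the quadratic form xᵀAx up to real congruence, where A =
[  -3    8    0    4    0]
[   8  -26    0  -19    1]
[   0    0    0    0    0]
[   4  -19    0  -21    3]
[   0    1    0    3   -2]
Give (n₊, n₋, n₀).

step 0: pivot -3 → sign −
step 1: pivot -14/3 → sign −
step 2: pivot -11/14 → sign −
step 3: pivot 1/11 → sign +
step 4: row/col 4 already zero → sign 0
signature = (1, 3, 1)

Answer: (1, 3, 1)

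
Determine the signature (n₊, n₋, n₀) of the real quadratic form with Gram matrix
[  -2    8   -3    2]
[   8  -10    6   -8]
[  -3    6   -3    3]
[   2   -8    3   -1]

Answer: (2, 2, 0)

Derivation:
step 0: pivot -2 → sign −
step 1: pivot 22 → sign +
step 2: pivot -3/22 → sign −
step 3: pivot 1 → sign +
signature = (2, 2, 0)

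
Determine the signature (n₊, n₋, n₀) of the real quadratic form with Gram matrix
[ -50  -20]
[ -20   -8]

step 0: pivot -50 → sign −
step 1: row/col 1 already zero → sign 0
signature = (0, 1, 1)

Answer: (0, 1, 1)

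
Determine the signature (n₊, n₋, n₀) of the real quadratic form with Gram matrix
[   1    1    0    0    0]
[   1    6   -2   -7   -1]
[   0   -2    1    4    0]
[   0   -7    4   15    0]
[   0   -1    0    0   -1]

step 0: pivot 1 → sign +
step 1: pivot 5 → sign +
step 2: pivot 1/5 → sign +
step 3: pivot -2 → sign −
step 4: pivot -3/2 → sign −
signature = (3, 2, 0)

Answer: (3, 2, 0)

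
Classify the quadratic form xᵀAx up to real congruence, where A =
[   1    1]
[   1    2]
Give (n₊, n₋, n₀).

step 0: pivot 1 → sign +
step 1: pivot 1 → sign +
signature = (2, 0, 0)

Answer: (2, 0, 0)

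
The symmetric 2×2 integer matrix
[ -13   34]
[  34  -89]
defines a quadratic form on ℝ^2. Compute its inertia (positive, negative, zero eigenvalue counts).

step 0: pivot -13 → sign −
step 1: pivot -1/13 → sign −
signature = (0, 2, 0)

Answer: (0, 2, 0)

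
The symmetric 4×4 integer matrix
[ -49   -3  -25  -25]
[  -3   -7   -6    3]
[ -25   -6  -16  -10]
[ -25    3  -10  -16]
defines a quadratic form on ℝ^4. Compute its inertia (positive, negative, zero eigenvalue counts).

step 0: pivot -49 → sign −
step 1: pivot -334/49 → sign −
step 2: pivot -105/334 → sign −
step 3: pivot -3/35 → sign −
signature = (0, 4, 0)

Answer: (0, 4, 0)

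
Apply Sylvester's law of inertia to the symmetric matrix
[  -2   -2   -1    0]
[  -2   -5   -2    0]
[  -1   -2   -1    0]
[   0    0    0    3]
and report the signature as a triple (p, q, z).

Answer: (1, 3, 0)

Derivation:
step 0: pivot -2 → sign −
step 1: pivot -3 → sign −
step 2: pivot -1/6 → sign −
step 3: pivot 3 → sign +
signature = (1, 3, 0)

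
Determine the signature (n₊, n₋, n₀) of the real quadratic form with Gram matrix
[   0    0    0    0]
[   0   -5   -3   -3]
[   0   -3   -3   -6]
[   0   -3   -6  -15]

step 0: pivot -5 → sign −
step 1: pivot -6/5 → sign −
step 2: pivot 3/2 → sign +
step 3: row/col 3 already zero → sign 0
signature = (1, 2, 1)

Answer: (1, 2, 1)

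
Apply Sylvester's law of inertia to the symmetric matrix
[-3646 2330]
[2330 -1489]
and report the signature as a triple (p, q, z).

Answer: (1, 1, 0)

Derivation:
step 0: pivot -3646 → sign −
step 1: pivot 3/1823 → sign +
signature = (1, 1, 0)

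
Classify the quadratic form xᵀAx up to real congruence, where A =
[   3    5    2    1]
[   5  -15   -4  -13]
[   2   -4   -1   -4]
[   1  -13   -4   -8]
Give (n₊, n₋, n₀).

Answer: (2, 2, 0)

Derivation:
step 0: pivot 3 → sign +
step 1: pivot -70/3 → sign −
step 2: pivot -1/35 → sign −
step 3: pivot 1 → sign +
signature = (2, 2, 0)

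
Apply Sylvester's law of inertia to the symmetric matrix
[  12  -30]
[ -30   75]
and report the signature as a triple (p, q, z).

Answer: (1, 0, 1)

Derivation:
step 0: pivot 12 → sign +
step 1: row/col 1 already zero → sign 0
signature = (1, 0, 1)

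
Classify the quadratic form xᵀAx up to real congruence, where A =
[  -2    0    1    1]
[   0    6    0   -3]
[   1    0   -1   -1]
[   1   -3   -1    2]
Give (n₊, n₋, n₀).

step 0: pivot -2 → sign −
step 1: pivot 6 → sign +
step 2: pivot -1/2 → sign −
step 3: pivot 3/2 → sign +
signature = (2, 2, 0)

Answer: (2, 2, 0)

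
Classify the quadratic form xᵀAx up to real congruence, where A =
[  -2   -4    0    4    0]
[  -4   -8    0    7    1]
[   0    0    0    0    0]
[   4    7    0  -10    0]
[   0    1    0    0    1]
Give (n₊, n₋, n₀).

Answer: (1, 3, 1)

Derivation:
step 0: pivot -2 → sign −
step 1: pivot -2 → sign −
step 2: pivot 1/2 → sign +
step 3: pivot -1 → sign −
step 4: row/col 4 already zero → sign 0
signature = (1, 3, 1)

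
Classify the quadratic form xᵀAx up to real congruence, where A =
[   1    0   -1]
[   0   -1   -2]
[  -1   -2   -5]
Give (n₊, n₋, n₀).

step 0: pivot 1 → sign +
step 1: pivot -1 → sign −
step 2: pivot -2 → sign −
signature = (1, 2, 0)

Answer: (1, 2, 0)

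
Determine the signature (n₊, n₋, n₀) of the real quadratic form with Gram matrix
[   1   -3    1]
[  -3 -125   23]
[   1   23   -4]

step 0: pivot 1 → sign +
step 1: pivot -134 → sign −
step 2: pivot 3/67 → sign +
signature = (2, 1, 0)

Answer: (2, 1, 0)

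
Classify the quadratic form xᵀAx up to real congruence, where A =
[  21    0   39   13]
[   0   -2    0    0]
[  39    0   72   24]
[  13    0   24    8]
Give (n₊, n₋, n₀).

Answer: (1, 2, 1)

Derivation:
step 0: pivot 21 → sign +
step 1: pivot -2 → sign −
step 2: pivot -3/7 → sign −
step 3: row/col 3 already zero → sign 0
signature = (1, 2, 1)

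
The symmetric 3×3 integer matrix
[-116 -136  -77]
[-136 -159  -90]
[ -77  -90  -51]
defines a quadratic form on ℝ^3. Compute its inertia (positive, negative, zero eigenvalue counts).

step 0: pivot -116 → sign −
step 1: pivot 13/29 → sign +
step 2: pivot -3/52 → sign −
signature = (1, 2, 0)

Answer: (1, 2, 0)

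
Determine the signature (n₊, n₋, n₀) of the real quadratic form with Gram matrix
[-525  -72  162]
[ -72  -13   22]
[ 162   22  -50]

Answer: (1, 2, 0)

Derivation:
step 0: pivot -525 → sign −
step 1: pivot -547/175 → sign −
step 2: pivot 2/547 → sign +
signature = (1, 2, 0)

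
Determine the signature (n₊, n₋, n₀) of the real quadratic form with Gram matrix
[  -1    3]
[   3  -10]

Answer: (0, 2, 0)

Derivation:
step 0: pivot -1 → sign −
step 1: pivot -1 → sign −
signature = (0, 2, 0)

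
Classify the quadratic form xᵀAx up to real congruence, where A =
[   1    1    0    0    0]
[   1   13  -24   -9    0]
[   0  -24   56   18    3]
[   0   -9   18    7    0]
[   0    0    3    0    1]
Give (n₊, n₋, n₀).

step 0: pivot 1 → sign +
step 1: pivot 12 → sign +
step 2: pivot 8 → sign +
step 3: pivot 1/4 → sign +
step 4: pivot -1/8 → sign −
signature = (4, 1, 0)

Answer: (4, 1, 0)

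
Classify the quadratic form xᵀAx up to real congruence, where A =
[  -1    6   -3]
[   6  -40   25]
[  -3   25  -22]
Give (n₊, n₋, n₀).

Answer: (0, 3, 0)

Derivation:
step 0: pivot -1 → sign −
step 1: pivot -4 → sign −
step 2: pivot -3/4 → sign −
signature = (0, 3, 0)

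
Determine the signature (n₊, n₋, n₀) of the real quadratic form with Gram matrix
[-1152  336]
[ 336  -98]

Answer: (0, 1, 1)

Derivation:
step 0: pivot -1152 → sign −
step 1: row/col 1 already zero → sign 0
signature = (0, 1, 1)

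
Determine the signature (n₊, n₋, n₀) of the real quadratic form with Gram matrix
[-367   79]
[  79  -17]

step 0: pivot -367 → sign −
step 1: pivot 2/367 → sign +
signature = (1, 1, 0)

Answer: (1, 1, 0)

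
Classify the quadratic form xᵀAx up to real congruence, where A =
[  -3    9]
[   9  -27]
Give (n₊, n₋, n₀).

Answer: (0, 1, 1)

Derivation:
step 0: pivot -3 → sign −
step 1: row/col 1 already zero → sign 0
signature = (0, 1, 1)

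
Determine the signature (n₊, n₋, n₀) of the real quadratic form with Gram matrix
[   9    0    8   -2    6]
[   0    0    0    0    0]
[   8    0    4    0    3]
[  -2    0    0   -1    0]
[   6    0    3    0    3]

step 0: pivot 9 → sign +
step 1: pivot -28/9 → sign −
step 2: pivot -3/7 → sign −
step 3: pivot 3/4 → sign +
step 4: row/col 4 already zero → sign 0
signature = (2, 2, 1)

Answer: (2, 2, 1)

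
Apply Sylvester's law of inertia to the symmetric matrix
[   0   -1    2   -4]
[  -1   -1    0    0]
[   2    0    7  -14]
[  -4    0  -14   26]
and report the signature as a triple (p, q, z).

Answer: (2, 2, 0)

Derivation:
step 0: pivot -1 → sign −
step 1: pivot 1 → sign +
step 2: pivot 3 → sign +
step 3: pivot -2 → sign −
signature = (2, 2, 0)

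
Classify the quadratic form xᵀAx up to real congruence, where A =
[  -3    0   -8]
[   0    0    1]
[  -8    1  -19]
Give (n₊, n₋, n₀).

Answer: (1, 2, 0)

Derivation:
step 0: pivot -3 → sign −
step 1: pivot 7/3 → sign +
step 2: pivot -3/7 → sign −
signature = (1, 2, 0)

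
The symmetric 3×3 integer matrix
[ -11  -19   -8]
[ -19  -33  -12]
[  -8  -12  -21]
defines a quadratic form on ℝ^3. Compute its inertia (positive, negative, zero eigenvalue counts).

step 0: pivot -11 → sign −
step 1: pivot -2/11 → sign −
step 2: pivot 3 → sign +
signature = (1, 2, 0)

Answer: (1, 2, 0)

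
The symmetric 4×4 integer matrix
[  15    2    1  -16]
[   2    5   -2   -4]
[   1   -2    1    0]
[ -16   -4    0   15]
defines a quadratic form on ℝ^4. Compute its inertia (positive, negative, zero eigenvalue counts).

step 0: pivot 15 → sign +
step 1: pivot 71/15 → sign +
step 2: pivot -2/71 → sign −
step 3: pivot -1 → sign −
signature = (2, 2, 0)

Answer: (2, 2, 0)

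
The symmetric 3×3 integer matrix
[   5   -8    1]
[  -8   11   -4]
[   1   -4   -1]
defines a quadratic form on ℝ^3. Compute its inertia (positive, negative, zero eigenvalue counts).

Answer: (2, 1, 0)

Derivation:
step 0: pivot 5 → sign +
step 1: pivot -9/5 → sign −
step 2: pivot 2 → sign +
signature = (2, 1, 0)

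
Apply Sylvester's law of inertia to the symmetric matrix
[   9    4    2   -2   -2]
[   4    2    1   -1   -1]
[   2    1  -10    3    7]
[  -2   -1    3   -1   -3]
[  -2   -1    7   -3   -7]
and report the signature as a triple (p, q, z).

Answer: (3, 2, 0)

Derivation:
step 0: pivot 9 → sign +
step 1: pivot 2/9 → sign +
step 2: pivot -21/2 → sign −
step 3: pivot -1/3 → sign −
step 4: pivot 6/7 → sign +
signature = (3, 2, 0)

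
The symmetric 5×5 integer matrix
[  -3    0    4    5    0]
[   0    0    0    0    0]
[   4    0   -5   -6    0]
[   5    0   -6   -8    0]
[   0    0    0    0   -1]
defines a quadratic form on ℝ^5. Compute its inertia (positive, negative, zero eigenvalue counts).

step 0: pivot -3 → sign −
step 1: pivot 1/3 → sign +
step 2: pivot -1 → sign −
step 3: pivot -1 → sign −
step 4: row/col 4 already zero → sign 0
signature = (1, 3, 1)

Answer: (1, 3, 1)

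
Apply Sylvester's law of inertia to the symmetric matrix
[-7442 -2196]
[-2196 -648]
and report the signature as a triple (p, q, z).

Answer: (0, 1, 1)

Derivation:
step 0: pivot -7442 → sign −
step 1: row/col 1 already zero → sign 0
signature = (0, 1, 1)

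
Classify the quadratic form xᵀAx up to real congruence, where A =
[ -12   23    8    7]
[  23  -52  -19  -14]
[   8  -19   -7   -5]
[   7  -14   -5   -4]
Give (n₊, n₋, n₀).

Answer: (1, 2, 1)

Derivation:
step 0: pivot -12 → sign −
step 1: pivot -95/12 → sign −
step 2: pivot 3/95 → sign +
step 3: row/col 3 already zero → sign 0
signature = (1, 2, 1)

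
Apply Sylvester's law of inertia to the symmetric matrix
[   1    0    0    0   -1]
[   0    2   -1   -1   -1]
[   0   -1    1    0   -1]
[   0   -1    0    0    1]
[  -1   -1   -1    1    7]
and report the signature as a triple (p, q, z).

step 0: pivot 1 → sign +
step 1: pivot 2 → sign +
step 2: pivot 1/2 → sign +
step 3: pivot -1 → sign −
step 4: pivot 2 → sign +
signature = (4, 1, 0)

Answer: (4, 1, 0)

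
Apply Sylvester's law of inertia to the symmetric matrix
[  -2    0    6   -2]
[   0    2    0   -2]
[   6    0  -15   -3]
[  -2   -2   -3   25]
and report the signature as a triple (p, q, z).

Answer: (2, 2, 0)

Derivation:
step 0: pivot -2 → sign −
step 1: pivot 2 → sign +
step 2: pivot 3 → sign +
step 3: pivot -2 → sign −
signature = (2, 2, 0)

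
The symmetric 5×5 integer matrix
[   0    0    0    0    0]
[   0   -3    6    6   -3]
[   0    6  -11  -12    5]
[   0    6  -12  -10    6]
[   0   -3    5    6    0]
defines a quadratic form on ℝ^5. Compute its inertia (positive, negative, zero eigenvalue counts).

Answer: (3, 1, 1)

Derivation:
step 0: pivot -3 → sign −
step 1: pivot 1 → sign +
step 2: pivot 2 → sign +
step 3: pivot 2 → sign +
step 4: row/col 4 already zero → sign 0
signature = (3, 1, 1)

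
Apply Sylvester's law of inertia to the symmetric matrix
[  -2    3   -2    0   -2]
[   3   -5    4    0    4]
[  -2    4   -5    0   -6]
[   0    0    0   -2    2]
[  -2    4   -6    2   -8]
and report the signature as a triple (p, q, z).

step 0: pivot -2 → sign −
step 1: pivot -1/2 → sign −
step 2: pivot -1 → sign −
step 3: pivot -2 → sign −
step 4: pivot 2 → sign +
signature = (1, 4, 0)

Answer: (1, 4, 0)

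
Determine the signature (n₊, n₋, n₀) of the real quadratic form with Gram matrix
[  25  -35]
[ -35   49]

step 0: pivot 25 → sign +
step 1: row/col 1 already zero → sign 0
signature = (1, 0, 1)

Answer: (1, 0, 1)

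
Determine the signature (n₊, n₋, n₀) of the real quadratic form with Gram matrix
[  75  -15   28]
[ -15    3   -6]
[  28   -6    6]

Answer: (2, 1, 0)

Derivation:
step 0: pivot 75 → sign +
step 1: pivot -334/75 → sign −
step 2: pivot 6/167 → sign +
signature = (2, 1, 0)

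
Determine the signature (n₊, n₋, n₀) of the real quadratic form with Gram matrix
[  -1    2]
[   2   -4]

step 0: pivot -1 → sign −
step 1: row/col 1 already zero → sign 0
signature = (0, 1, 1)

Answer: (0, 1, 1)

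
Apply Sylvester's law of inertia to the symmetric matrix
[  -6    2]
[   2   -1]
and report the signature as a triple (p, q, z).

Answer: (0, 2, 0)

Derivation:
step 0: pivot -6 → sign −
step 1: pivot -1/3 → sign −
signature = (0, 2, 0)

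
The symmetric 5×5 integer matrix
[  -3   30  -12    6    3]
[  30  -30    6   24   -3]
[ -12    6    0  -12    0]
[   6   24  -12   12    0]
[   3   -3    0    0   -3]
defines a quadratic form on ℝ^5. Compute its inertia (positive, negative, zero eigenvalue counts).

step 0: pivot -3 → sign −
step 1: pivot 270 → sign +
step 2: pivot -2/15 → sign −
step 3: row/col 3 already zero → sign 0
step 4: row/col 4 already zero → sign 0
signature = (1, 2, 2)

Answer: (1, 2, 2)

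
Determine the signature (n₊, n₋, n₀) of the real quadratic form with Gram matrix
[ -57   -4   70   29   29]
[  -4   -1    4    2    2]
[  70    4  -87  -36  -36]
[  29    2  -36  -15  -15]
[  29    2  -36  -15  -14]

Answer: (2, 3, 0)

Derivation:
step 0: pivot -57 → sign −
step 1: pivot -41/57 → sign −
step 2: pivot 5/41 → sign +
step 3: pivot -6/5 → sign −
step 4: pivot 1 → sign +
signature = (2, 3, 0)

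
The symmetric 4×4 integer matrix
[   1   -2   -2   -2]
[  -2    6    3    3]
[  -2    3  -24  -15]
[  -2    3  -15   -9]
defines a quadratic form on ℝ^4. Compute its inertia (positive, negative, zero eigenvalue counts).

Answer: (2, 2, 0)

Derivation:
step 0: pivot 1 → sign +
step 1: pivot 2 → sign +
step 2: pivot -57/2 → sign −
step 3: pivot -3/19 → sign −
signature = (2, 2, 0)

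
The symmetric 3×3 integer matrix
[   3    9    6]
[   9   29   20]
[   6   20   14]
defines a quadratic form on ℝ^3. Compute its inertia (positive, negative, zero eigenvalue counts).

Answer: (2, 0, 1)

Derivation:
step 0: pivot 3 → sign +
step 1: pivot 2 → sign +
step 2: row/col 2 already zero → sign 0
signature = (2, 0, 1)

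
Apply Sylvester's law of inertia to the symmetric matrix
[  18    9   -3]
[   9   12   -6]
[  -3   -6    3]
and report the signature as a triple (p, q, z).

step 0: pivot 18 → sign +
step 1: pivot 15/2 → sign +
step 2: pivot -1/5 → sign −
signature = (2, 1, 0)

Answer: (2, 1, 0)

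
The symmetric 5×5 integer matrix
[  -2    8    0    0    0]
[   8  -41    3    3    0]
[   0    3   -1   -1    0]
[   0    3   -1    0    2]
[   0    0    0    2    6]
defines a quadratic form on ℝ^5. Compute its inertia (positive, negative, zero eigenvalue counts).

Answer: (2, 2, 1)

Derivation:
step 0: pivot -2 → sign −
step 1: pivot -9 → sign −
step 2: pivot 1 → sign +
step 3: pivot 2 → sign +
step 4: row/col 4 already zero → sign 0
signature = (2, 2, 1)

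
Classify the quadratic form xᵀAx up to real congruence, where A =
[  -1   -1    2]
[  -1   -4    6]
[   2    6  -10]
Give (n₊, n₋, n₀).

Answer: (0, 3, 0)

Derivation:
step 0: pivot -1 → sign −
step 1: pivot -3 → sign −
step 2: pivot -2/3 → sign −
signature = (0, 3, 0)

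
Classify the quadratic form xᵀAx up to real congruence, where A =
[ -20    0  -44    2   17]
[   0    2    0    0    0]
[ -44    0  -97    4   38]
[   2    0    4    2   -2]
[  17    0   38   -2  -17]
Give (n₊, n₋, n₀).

Answer: (2, 3, 0)

Derivation:
step 0: pivot -20 → sign −
step 1: pivot 2 → sign +
step 2: pivot -1/5 → sign −
step 3: pivot 3 → sign +
step 4: pivot -3/2 → sign −
signature = (2, 3, 0)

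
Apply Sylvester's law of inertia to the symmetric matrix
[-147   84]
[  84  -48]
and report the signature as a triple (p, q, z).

Answer: (0, 1, 1)

Derivation:
step 0: pivot -147 → sign −
step 1: row/col 1 already zero → sign 0
signature = (0, 1, 1)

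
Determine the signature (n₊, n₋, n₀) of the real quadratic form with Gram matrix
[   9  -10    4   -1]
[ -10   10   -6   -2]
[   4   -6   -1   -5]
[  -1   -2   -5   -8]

step 0: pivot 9 → sign +
step 1: pivot -10/9 → sign −
step 2: pivot -3/5 → sign −
step 3: pivot 2/3 → sign +
signature = (2, 2, 0)

Answer: (2, 2, 0)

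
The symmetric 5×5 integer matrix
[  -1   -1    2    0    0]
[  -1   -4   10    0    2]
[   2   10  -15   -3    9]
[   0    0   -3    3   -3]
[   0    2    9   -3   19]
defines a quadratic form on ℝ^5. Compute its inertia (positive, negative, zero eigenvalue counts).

Answer: (2, 3, 0)

Derivation:
step 0: pivot -1 → sign −
step 1: pivot -3 → sign −
step 2: pivot 31/3 → sign +
step 3: pivot 66/31 → sign +
step 4: pivot -2/11 → sign −
signature = (2, 3, 0)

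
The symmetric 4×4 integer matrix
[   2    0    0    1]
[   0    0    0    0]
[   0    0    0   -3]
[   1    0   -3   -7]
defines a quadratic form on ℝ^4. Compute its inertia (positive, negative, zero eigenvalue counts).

Answer: (2, 1, 1)

Derivation:
step 0: pivot 2 → sign +
step 1: pivot -15/2 → sign −
step 2: pivot 6/5 → sign +
step 3: row/col 3 already zero → sign 0
signature = (2, 1, 1)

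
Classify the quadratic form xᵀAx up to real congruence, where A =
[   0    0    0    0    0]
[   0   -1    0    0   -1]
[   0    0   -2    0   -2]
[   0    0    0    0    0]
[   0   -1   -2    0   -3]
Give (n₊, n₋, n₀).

step 0: pivot -1 → sign −
step 1: pivot -2 → sign −
step 2: row/col 2 already zero → sign 0
step 3: row/col 3 already zero → sign 0
step 4: row/col 4 already zero → sign 0
signature = (0, 2, 3)

Answer: (0, 2, 3)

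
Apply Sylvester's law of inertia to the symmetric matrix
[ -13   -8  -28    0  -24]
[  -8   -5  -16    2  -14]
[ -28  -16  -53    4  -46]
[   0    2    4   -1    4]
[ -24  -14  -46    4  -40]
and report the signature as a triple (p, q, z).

step 0: pivot -13 → sign −
step 1: pivot -1/13 → sign −
step 2: pivot 27 → sign +
step 3: pivot 3 → sign +
step 4: row/col 4 already zero → sign 0
signature = (2, 2, 1)

Answer: (2, 2, 1)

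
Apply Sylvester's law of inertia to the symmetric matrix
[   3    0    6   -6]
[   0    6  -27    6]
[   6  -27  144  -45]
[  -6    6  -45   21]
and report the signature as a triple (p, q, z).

step 0: pivot 3 → sign +
step 1: pivot 6 → sign +
step 2: pivot 21/2 → sign +
step 3: pivot -3/7 → sign −
signature = (3, 1, 0)

Answer: (3, 1, 0)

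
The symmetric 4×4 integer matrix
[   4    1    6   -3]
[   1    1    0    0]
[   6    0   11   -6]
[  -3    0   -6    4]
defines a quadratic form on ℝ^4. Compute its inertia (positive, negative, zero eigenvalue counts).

step 0: pivot 4 → sign +
step 1: pivot 3/4 → sign +
step 2: pivot -1 → sign −
step 3: pivot 1 → sign +
signature = (3, 1, 0)

Answer: (3, 1, 0)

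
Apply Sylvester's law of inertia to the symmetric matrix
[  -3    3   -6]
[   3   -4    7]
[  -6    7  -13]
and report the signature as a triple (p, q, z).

step 0: pivot -3 → sign −
step 1: pivot -1 → sign −
step 2: row/col 2 already zero → sign 0
signature = (0, 2, 1)

Answer: (0, 2, 1)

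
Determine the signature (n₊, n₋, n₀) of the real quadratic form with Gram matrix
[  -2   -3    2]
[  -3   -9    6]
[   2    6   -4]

step 0: pivot -2 → sign −
step 1: pivot -9/2 → sign −
step 2: row/col 2 already zero → sign 0
signature = (0, 2, 1)

Answer: (0, 2, 1)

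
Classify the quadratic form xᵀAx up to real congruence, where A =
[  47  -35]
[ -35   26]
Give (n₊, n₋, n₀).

Answer: (1, 1, 0)

Derivation:
step 0: pivot 47 → sign +
step 1: pivot -3/47 → sign −
signature = (1, 1, 0)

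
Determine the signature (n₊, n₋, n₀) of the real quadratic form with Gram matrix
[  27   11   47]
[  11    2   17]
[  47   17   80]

Answer: (2, 1, 0)

Derivation:
step 0: pivot 27 → sign +
step 1: pivot -67/27 → sign −
step 2: pivot 3/67 → sign +
signature = (2, 1, 0)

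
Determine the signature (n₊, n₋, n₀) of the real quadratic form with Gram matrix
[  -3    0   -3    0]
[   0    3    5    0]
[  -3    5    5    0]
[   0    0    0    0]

Answer: (1, 2, 1)

Derivation:
step 0: pivot -3 → sign −
step 1: pivot 3 → sign +
step 2: pivot -1/3 → sign −
step 3: row/col 3 already zero → sign 0
signature = (1, 2, 1)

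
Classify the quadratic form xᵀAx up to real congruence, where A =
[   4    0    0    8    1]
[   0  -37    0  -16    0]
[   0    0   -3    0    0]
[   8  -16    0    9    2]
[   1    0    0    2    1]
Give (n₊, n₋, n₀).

Answer: (2, 3, 0)

Derivation:
step 0: pivot 4 → sign +
step 1: pivot -37 → sign −
step 2: pivot -3 → sign −
step 3: pivot -3/37 → sign −
step 4: pivot 3/4 → sign +
signature = (2, 3, 0)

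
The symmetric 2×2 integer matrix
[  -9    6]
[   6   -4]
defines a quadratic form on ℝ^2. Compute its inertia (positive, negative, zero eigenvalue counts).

step 0: pivot -9 → sign −
step 1: row/col 1 already zero → sign 0
signature = (0, 1, 1)

Answer: (0, 1, 1)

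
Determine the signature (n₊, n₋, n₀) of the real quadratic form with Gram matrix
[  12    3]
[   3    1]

step 0: pivot 12 → sign +
step 1: pivot 1/4 → sign +
signature = (2, 0, 0)

Answer: (2, 0, 0)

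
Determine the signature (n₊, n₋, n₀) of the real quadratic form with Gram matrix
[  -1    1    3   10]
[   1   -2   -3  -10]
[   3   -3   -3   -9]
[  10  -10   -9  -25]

step 0: pivot -1 → sign −
step 1: pivot -1 → sign −
step 2: pivot 6 → sign +
step 3: pivot 3/2 → sign +
signature = (2, 2, 0)

Answer: (2, 2, 0)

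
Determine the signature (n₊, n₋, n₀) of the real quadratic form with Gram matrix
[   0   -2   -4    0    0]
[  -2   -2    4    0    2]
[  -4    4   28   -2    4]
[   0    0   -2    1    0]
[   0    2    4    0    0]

Answer: (2, 1, 2)

Derivation:
step 0: pivot -2 → sign −
step 1: pivot 2 → sign +
step 2: pivot 4 → sign +
step 3: row/col 3 already zero → sign 0
step 4: row/col 4 already zero → sign 0
signature = (2, 1, 2)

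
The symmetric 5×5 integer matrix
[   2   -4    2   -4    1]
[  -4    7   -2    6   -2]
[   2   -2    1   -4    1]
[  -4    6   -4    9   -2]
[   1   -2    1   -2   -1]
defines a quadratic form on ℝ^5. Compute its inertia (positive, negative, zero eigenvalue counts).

Answer: (2, 3, 0)

Derivation:
step 0: pivot 2 → sign +
step 1: pivot -1 → sign −
step 2: pivot 3 → sign +
step 3: pivot -1/3 → sign −
step 4: pivot -3/2 → sign −
signature = (2, 3, 0)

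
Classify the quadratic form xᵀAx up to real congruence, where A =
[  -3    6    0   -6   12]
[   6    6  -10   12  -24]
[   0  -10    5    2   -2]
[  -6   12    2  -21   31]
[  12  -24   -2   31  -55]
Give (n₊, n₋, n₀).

Answer: (2, 3, 0)

Derivation:
step 0: pivot -3 → sign −
step 1: pivot 18 → sign +
step 2: pivot -5/9 → sign −
step 3: pivot -9/5 → sign −
step 4: pivot 2/9 → sign +
signature = (2, 3, 0)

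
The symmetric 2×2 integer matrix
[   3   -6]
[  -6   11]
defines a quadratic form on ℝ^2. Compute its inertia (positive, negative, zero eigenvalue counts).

Answer: (1, 1, 0)

Derivation:
step 0: pivot 3 → sign +
step 1: pivot -1 → sign −
signature = (1, 1, 0)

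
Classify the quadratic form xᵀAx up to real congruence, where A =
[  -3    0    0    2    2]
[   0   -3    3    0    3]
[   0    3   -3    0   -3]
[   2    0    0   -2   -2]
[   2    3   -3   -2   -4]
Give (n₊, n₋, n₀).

step 0: pivot -3 → sign −
step 1: pivot -3 → sign −
step 2: pivot -2/3 → sign −
step 3: pivot 1 → sign +
step 4: row/col 4 already zero → sign 0
signature = (1, 3, 1)

Answer: (1, 3, 1)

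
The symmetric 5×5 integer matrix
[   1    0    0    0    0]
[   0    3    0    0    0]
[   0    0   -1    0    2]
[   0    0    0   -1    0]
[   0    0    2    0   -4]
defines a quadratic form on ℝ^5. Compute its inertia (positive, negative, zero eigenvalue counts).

step 0: pivot 1 → sign +
step 1: pivot 3 → sign +
step 2: pivot -1 → sign −
step 3: pivot -1 → sign −
step 4: row/col 4 already zero → sign 0
signature = (2, 2, 1)

Answer: (2, 2, 1)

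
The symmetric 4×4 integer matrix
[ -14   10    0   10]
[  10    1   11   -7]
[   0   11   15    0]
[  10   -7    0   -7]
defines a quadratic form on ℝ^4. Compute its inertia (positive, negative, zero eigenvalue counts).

step 0: pivot -14 → sign −
step 1: pivot 57/7 → sign +
step 2: pivot 8/57 → sign +
step 3: pivot -1/8 → sign −
signature = (2, 2, 0)

Answer: (2, 2, 0)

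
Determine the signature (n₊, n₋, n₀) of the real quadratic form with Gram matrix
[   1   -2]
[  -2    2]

step 0: pivot 1 → sign +
step 1: pivot -2 → sign −
signature = (1, 1, 0)

Answer: (1, 1, 0)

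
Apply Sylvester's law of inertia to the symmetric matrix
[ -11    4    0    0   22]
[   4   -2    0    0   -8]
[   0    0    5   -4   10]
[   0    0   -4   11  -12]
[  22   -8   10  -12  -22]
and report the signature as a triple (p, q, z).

step 0: pivot -11 → sign −
step 1: pivot -6/11 → sign −
step 2: pivot 5 → sign +
step 3: pivot 39/5 → sign +
step 4: pivot -2/39 → sign −
signature = (2, 3, 0)

Answer: (2, 3, 0)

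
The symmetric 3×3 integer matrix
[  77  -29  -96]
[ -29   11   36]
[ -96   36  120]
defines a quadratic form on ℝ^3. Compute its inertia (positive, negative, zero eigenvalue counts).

step 0: pivot 77 → sign +
step 1: pivot 6/77 → sign +
step 2: row/col 2 already zero → sign 0
signature = (2, 0, 1)

Answer: (2, 0, 1)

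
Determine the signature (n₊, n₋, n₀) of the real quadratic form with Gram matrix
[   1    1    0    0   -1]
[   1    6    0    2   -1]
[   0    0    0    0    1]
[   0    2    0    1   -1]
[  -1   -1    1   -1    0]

step 0: pivot 1 → sign +
step 1: pivot 5 → sign +
step 2: pivot 1/5 → sign +
step 3: pivot -6 → sign −
step 4: pivot 1/6 → sign +
signature = (4, 1, 0)

Answer: (4, 1, 0)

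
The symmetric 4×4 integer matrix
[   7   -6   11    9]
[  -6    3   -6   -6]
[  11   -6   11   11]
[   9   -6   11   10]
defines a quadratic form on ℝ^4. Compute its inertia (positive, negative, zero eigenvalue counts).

Answer: (1, 2, 1)

Derivation:
step 0: pivot 7 → sign +
step 1: pivot -15/7 → sign −
step 2: pivot -4/5 → sign −
step 3: row/col 3 already zero → sign 0
signature = (1, 2, 1)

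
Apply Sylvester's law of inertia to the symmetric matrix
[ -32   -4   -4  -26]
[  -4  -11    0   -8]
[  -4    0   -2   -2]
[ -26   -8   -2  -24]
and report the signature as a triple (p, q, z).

step 0: pivot -32 → sign −
step 1: pivot -21/2 → sign −
step 2: pivot -31/21 → sign −
step 3: pivot -1/62 → sign −
signature = (0, 4, 0)

Answer: (0, 4, 0)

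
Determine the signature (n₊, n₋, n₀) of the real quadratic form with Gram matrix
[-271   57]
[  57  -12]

Answer: (0, 2, 0)

Derivation:
step 0: pivot -271 → sign −
step 1: pivot -3/271 → sign −
signature = (0, 2, 0)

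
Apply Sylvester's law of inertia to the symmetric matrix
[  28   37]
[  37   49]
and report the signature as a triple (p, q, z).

Answer: (2, 0, 0)

Derivation:
step 0: pivot 28 → sign +
step 1: pivot 3/28 → sign +
signature = (2, 0, 0)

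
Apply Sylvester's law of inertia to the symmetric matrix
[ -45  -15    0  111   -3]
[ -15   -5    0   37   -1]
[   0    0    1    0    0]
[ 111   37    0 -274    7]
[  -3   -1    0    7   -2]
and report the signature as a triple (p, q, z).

step 0: pivot -45 → sign −
step 1: pivot 1 → sign +
step 2: pivot -1/5 → sign −
step 3: pivot -1 → sign −
step 4: row/col 4 already zero → sign 0
signature = (1, 3, 1)

Answer: (1, 3, 1)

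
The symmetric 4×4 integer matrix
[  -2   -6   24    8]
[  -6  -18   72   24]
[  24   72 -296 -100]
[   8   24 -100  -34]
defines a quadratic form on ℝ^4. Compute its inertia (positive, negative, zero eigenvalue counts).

step 0: pivot -2 → sign −
step 1: pivot -8 → sign −
step 2: row/col 2 already zero → sign 0
step 3: row/col 3 already zero → sign 0
signature = (0, 2, 2)

Answer: (0, 2, 2)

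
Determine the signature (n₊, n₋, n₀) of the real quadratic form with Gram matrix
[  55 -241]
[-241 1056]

step 0: pivot 55 → sign +
step 1: pivot -1/55 → sign −
signature = (1, 1, 0)

Answer: (1, 1, 0)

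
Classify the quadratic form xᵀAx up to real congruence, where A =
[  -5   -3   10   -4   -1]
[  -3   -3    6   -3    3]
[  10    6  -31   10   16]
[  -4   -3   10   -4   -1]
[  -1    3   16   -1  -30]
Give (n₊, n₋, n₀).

Answer: (1, 4, 0)

Derivation:
step 0: pivot -5 → sign −
step 1: pivot -6/5 → sign −
step 2: pivot -11 → sign −
step 3: pivot -3/22 → sign −
step 4: pivot 1 → sign +
signature = (1, 4, 0)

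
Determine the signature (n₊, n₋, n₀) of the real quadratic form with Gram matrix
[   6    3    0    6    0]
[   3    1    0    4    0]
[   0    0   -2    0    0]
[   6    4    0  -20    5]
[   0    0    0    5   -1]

step 0: pivot 6 → sign +
step 1: pivot -1/2 → sign −
step 2: pivot -2 → sign −
step 3: pivot -24 → sign −
step 4: pivot 1/24 → sign +
signature = (2, 3, 0)

Answer: (2, 3, 0)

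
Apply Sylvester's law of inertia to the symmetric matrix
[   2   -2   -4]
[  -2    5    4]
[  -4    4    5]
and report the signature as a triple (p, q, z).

Answer: (2, 1, 0)

Derivation:
step 0: pivot 2 → sign +
step 1: pivot 3 → sign +
step 2: pivot -3 → sign −
signature = (2, 1, 0)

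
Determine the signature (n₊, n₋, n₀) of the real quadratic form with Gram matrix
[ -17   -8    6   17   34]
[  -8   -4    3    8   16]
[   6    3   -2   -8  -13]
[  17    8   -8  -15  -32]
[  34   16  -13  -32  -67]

Answer: (1, 4, 0)

Derivation:
step 0: pivot -17 → sign −
step 1: pivot -4/17 → sign −
step 2: pivot 1/4 → sign +
step 3: pivot -14 → sign −
step 4: pivot -3/7 → sign −
signature = (1, 4, 0)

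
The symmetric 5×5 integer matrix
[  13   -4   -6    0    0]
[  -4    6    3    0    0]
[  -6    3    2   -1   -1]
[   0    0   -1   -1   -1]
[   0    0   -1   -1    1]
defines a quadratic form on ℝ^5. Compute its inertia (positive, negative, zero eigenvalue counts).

Answer: (3, 2, 0)

Derivation:
step 0: pivot 13 → sign +
step 1: pivot 62/13 → sign +
step 2: pivot -65/62 → sign −
step 3: pivot -3/65 → sign −
step 4: pivot 2 → sign +
signature = (3, 2, 0)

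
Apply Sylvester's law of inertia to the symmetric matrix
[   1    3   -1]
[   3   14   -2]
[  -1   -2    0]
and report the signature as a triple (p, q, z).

Answer: (2, 1, 0)

Derivation:
step 0: pivot 1 → sign +
step 1: pivot 5 → sign +
step 2: pivot -6/5 → sign −
signature = (2, 1, 0)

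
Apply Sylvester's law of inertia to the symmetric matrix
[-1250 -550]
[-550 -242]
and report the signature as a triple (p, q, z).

step 0: pivot -1250 → sign −
step 1: row/col 1 already zero → sign 0
signature = (0, 1, 1)

Answer: (0, 1, 1)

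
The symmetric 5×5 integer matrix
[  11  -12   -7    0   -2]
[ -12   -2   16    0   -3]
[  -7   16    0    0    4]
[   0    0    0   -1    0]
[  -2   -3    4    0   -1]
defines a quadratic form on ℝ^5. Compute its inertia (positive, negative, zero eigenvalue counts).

step 0: pivot 11 → sign +
step 1: pivot -166/11 → sign −
step 2: pivot 15/83 → sign +
step 3: pivot -1 → sign −
step 4: pivot 3/10 → sign +
signature = (3, 2, 0)

Answer: (3, 2, 0)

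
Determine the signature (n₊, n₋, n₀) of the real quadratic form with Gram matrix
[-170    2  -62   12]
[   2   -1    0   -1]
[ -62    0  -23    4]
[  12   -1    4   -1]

step 0: pivot -170 → sign −
step 1: pivot -83/85 → sign −
step 2: pivot 13/83 → sign +
step 3: pivot 2/13 → sign +
signature = (2, 2, 0)

Answer: (2, 2, 0)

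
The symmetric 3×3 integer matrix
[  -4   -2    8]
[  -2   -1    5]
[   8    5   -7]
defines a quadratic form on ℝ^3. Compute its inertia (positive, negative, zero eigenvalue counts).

Answer: (1, 2, 0)

Derivation:
step 0: pivot -4 → sign −
step 1: pivot 9 → sign +
step 2: pivot -1/9 → sign −
signature = (1, 2, 0)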